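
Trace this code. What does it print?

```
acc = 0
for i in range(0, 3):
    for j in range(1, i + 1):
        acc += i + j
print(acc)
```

9

i=1,j=1: acc = 0+2 = 2
i=2,j=1: acc = 2+3 = 5
i=2,j=2: acc = 5+4 = 9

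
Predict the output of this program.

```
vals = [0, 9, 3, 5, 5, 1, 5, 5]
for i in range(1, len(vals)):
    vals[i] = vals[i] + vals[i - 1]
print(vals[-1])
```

33

i=1: vals[1] = 9+0 = 9 → [0, 9, 3, 5, 5, 1, 5, 5]
i=2: vals[2] = 3+9 = 12 → [0, 9, 12, 5, 5, 1, 5, 5]
i=3: vals[3] = 5+12 = 17 → [0, 9, 12, 17, 5, 1, 5, 5]
i=4: vals[4] = 5+17 = 22 → [0, 9, 12, 17, 22, 1, 5, 5]
i=5: vals[5] = 1+22 = 23 → [0, 9, 12, 17, 22, 23, 5, 5]
i=6: vals[6] = 5+23 = 28 → [0, 9, 12, 17, 22, 23, 28, 5]
i=7: vals[7] = 5+28 = 33 → [0, 9, 12, 17, 22, 23, 28, 33]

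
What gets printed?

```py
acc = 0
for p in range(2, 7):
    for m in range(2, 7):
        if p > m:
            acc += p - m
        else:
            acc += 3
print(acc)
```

65

p=2,m=2: not 2>2, acc = 0+3 = 3
p=2,m=3: not 2>3, acc = 3+3 = 6
p=2,m=4: not 2>4, acc = 6+3 = 9
p=2,m=5: not 2>5, acc = 9+3 = 12
p=2,m=6: not 2>6, acc = 12+3 = 15
p=3,m=2: 3>2, acc = 15+1 = 16
p=3,m=3: not 3>3, acc = 16+3 = 19
p=3,m=4: not 3>4, acc = 19+3 = 22
p=3,m=5: not 3>5, acc = 22+3 = 25
p=3,m=6: not 3>6, acc = 25+3 = 28
p=4,m=2: 4>2, acc = 28+2 = 30
p=4,m=3: 4>3, acc = 30+1 = 31
p=4,m=4: not 4>4, acc = 31+3 = 34
p=4,m=5: not 4>5, acc = 34+3 = 37
p=4,m=6: not 4>6, acc = 37+3 = 40
p=5,m=2: 5>2, acc = 40+3 = 43
p=5,m=3: 5>3, acc = 43+2 = 45
p=5,m=4: 5>4, acc = 45+1 = 46
p=5,m=5: not 5>5, acc = 46+3 = 49
p=5,m=6: not 5>6, acc = 49+3 = 52
p=6,m=2: 6>2, acc = 52+4 = 56
p=6,m=3: 6>3, acc = 56+3 = 59
p=6,m=4: 6>4, acc = 59+2 = 61
p=6,m=5: 6>5, acc = 61+1 = 62
p=6,m=6: not 6>6, acc = 62+3 = 65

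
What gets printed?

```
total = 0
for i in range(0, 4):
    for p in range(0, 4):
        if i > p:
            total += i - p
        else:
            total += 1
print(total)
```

20

i=0,p=0: not 0>0, total = 0+1 = 1
i=0,p=1: not 0>1, total = 1+1 = 2
i=0,p=2: not 0>2, total = 2+1 = 3
i=0,p=3: not 0>3, total = 3+1 = 4
i=1,p=0: 1>0, total = 4+1 = 5
i=1,p=1: not 1>1, total = 5+1 = 6
i=1,p=2: not 1>2, total = 6+1 = 7
i=1,p=3: not 1>3, total = 7+1 = 8
i=2,p=0: 2>0, total = 8+2 = 10
i=2,p=1: 2>1, total = 10+1 = 11
i=2,p=2: not 2>2, total = 11+1 = 12
i=2,p=3: not 2>3, total = 12+1 = 13
i=3,p=0: 3>0, total = 13+3 = 16
i=3,p=1: 3>1, total = 16+2 = 18
i=3,p=2: 3>2, total = 18+1 = 19
i=3,p=3: not 3>3, total = 19+1 = 20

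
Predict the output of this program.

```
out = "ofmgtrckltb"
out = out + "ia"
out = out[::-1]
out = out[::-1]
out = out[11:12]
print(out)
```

+ 'ia' → 'ofmgtrckltbia'
reverse → 'aibtlkcrtgmfo'
reverse → 'ofmgtrckltbia'
slice [11:12] → 'i'

i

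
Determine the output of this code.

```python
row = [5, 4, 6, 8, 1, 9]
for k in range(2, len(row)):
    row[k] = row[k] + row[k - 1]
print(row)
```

k=2: row[2] = 6+4 = 10 → [5, 4, 10, 8, 1, 9]
k=3: row[3] = 8+10 = 18 → [5, 4, 10, 18, 1, 9]
k=4: row[4] = 1+18 = 19 → [5, 4, 10, 18, 19, 9]
k=5: row[5] = 9+19 = 28 → [5, 4, 10, 18, 19, 28]

[5, 4, 10, 18, 19, 28]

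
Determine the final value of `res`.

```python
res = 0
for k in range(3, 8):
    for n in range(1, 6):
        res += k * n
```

375

k=3,n=1: res = 0+3 = 3
k=3,n=2: res = 3+6 = 9
k=3,n=3: res = 9+9 = 18
k=3,n=4: res = 18+12 = 30
k=3,n=5: res = 30+15 = 45
k=4,n=1: res = 45+4 = 49
k=4,n=2: res = 49+8 = 57
k=4,n=3: res = 57+12 = 69
k=4,n=4: res = 69+16 = 85
k=4,n=5: res = 85+20 = 105
k=5,n=1: res = 105+5 = 110
k=5,n=2: res = 110+10 = 120
k=5,n=3: res = 120+15 = 135
k=5,n=4: res = 135+20 = 155
k=5,n=5: res = 155+25 = 180
k=6,n=1: res = 180+6 = 186
k=6,n=2: res = 186+12 = 198
k=6,n=3: res = 198+18 = 216
k=6,n=4: res = 216+24 = 240
k=6,n=5: res = 240+30 = 270
k=7,n=1: res = 270+7 = 277
k=7,n=2: res = 277+14 = 291
k=7,n=3: res = 291+21 = 312
k=7,n=4: res = 312+28 = 340
k=7,n=5: res = 340+35 = 375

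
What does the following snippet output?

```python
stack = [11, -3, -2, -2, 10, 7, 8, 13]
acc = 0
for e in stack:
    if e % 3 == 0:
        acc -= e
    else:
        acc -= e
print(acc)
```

e=11: not %3==0, acc = 0-11 = -11
e=-3: %3==0, acc = (-11)-(-3) = -8
e=-2: not %3==0, acc = (-8)-(-2) = -6
e=-2: not %3==0, acc = (-6)-(-2) = -4
e=10: not %3==0, acc = (-4)-10 = -14
e=7: not %3==0, acc = (-14)-7 = -21
e=8: not %3==0, acc = (-21)-8 = -29
e=13: not %3==0, acc = (-29)-13 = -42

-42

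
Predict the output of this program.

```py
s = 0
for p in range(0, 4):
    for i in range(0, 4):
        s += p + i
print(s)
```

48

p=0,i=0: s = 0+0 = 0
p=0,i=1: s = 0+1 = 1
p=0,i=2: s = 1+2 = 3
p=0,i=3: s = 3+3 = 6
p=1,i=0: s = 6+1 = 7
p=1,i=1: s = 7+2 = 9
p=1,i=2: s = 9+3 = 12
p=1,i=3: s = 12+4 = 16
p=2,i=0: s = 16+2 = 18
p=2,i=1: s = 18+3 = 21
p=2,i=2: s = 21+4 = 25
p=2,i=3: s = 25+5 = 30
p=3,i=0: s = 30+3 = 33
p=3,i=1: s = 33+4 = 37
p=3,i=2: s = 37+5 = 42
p=3,i=3: s = 42+6 = 48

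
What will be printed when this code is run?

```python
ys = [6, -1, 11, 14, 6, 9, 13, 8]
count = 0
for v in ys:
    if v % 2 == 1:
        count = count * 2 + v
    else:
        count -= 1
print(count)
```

v=6: not odd, count = 0-1 = -1
v=-1: odd, count = (-1)*2+(-1) = -3
v=11: odd, count = (-3)*2+11 = 5
v=14: not odd, count = 5-1 = 4
v=6: not odd, count = 4-1 = 3
v=9: odd, count = 3*2+9 = 15
v=13: odd, count = 15*2+13 = 43
v=8: not odd, count = 43-1 = 42

42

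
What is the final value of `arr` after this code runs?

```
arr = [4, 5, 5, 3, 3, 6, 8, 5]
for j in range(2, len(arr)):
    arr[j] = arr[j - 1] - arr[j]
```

[4, 5, 0, -3, -6, -12, -20, -25]

j=2: arr[2] = 5-5 = 0 → [4, 5, 0, 3, 3, 6, 8, 5]
j=3: arr[3] = 0-3 = -3 → [4, 5, 0, -3, 3, 6, 8, 5]
j=4: arr[4] = (-3)-3 = -6 → [4, 5, 0, -3, -6, 6, 8, 5]
j=5: arr[5] = (-6)-6 = -12 → [4, 5, 0, -3, -6, -12, 8, 5]
j=6: arr[6] = (-12)-8 = -20 → [4, 5, 0, -3, -6, -12, -20, 5]
j=7: arr[7] = (-20)-5 = -25 → [4, 5, 0, -3, -6, -12, -20, -25]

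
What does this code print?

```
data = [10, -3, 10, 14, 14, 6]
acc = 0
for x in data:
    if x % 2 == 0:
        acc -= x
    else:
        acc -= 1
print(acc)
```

-55

x=10: even, acc = 0-10 = -10
x=-3: not even, acc = (-10)-1 = -11
x=10: even, acc = (-11)-10 = -21
x=14: even, acc = (-21)-14 = -35
x=14: even, acc = (-35)-14 = -49
x=6: even, acc = (-49)-6 = -55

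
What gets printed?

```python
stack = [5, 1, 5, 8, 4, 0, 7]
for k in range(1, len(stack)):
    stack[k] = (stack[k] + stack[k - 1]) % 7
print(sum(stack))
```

k=1: stack[1] = (1+5)%7 = 6 → [5, 6, 5, 8, 4, 0, 7]
k=2: stack[2] = (5+6)%7 = 4 → [5, 6, 4, 8, 4, 0, 7]
k=3: stack[3] = (8+4)%7 = 5 → [5, 6, 4, 5, 4, 0, 7]
k=4: stack[4] = (4+5)%7 = 2 → [5, 6, 4, 5, 2, 0, 7]
k=5: stack[5] = (0+2)%7 = 2 → [5, 6, 4, 5, 2, 2, 7]
k=6: stack[6] = (7+2)%7 = 2 → [5, 6, 4, 5, 2, 2, 2]
sum = 26

26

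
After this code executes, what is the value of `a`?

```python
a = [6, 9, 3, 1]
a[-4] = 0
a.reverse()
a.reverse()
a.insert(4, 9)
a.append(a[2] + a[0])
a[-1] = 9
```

[0, 9, 3, 1, 9, 9]

a[-4] = 0 → [0, 9, 3, 1]
reverse → [1, 3, 9, 0]
reverse → [0, 9, 3, 1]
insert 9 at 4 → [0, 9, 3, 1, 9]
append a[2]+a[0] = 3+0 = 3 → [0, 9, 3, 1, 9, 3]
a[-1] = 9 → [0, 9, 3, 1, 9, 9]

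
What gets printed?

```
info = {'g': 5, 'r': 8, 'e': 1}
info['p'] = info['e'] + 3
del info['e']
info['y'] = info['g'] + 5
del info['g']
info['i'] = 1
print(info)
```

{'r': 8, 'p': 4, 'y': 10, 'i': 1}

info['p'] = info['e']+3 = 4 → {'g': 5, 'r': 8, 'e': 1, 'p': 4}
del 'e' → {'g': 5, 'r': 8, 'p': 4}
info['y'] = info['g']+5 = 10 → {'g': 5, 'r': 8, 'p': 4, 'y': 10}
del 'g' → {'r': 8, 'p': 4, 'y': 10}
info['i'] = 1 → {'r': 8, 'p': 4, 'y': 10, 'i': 1}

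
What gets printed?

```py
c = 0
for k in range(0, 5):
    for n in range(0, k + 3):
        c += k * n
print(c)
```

k=0,n=0: c = 0+0 = 0
k=0,n=1: c = 0+0 = 0
k=0,n=2: c = 0+0 = 0
k=1,n=0: c = 0+0 = 0
k=1,n=1: c = 0+1 = 1
k=1,n=2: c = 1+2 = 3
k=1,n=3: c = 3+3 = 6
k=2,n=0: c = 6+0 = 6
k=2,n=1: c = 6+2 = 8
k=2,n=2: c = 8+4 = 12
k=2,n=3: c = 12+6 = 18
k=2,n=4: c = 18+8 = 26
k=3,n=0: c = 26+0 = 26
k=3,n=1: c = 26+3 = 29
k=3,n=2: c = 29+6 = 35
k=3,n=3: c = 35+9 = 44
k=3,n=4: c = 44+12 = 56
k=3,n=5: c = 56+15 = 71
k=4,n=0: c = 71+0 = 71
k=4,n=1: c = 71+4 = 75
k=4,n=2: c = 75+8 = 83
k=4,n=3: c = 83+12 = 95
k=4,n=4: c = 95+16 = 111
k=4,n=5: c = 111+20 = 131
k=4,n=6: c = 131+24 = 155

155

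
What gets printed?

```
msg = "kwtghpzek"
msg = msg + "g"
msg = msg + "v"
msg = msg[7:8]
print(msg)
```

e

+ 'g' → 'kwtghpzekg'
+ 'v' → 'kwtghpzekgv'
slice [7:8] → 'e'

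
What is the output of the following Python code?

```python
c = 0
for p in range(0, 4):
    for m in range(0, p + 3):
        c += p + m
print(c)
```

p=0,m=0: c = 0+0 = 0
p=0,m=1: c = 0+1 = 1
p=0,m=2: c = 1+2 = 3
p=1,m=0: c = 3+1 = 4
p=1,m=1: c = 4+2 = 6
p=1,m=2: c = 6+3 = 9
p=1,m=3: c = 9+4 = 13
p=2,m=0: c = 13+2 = 15
p=2,m=1: c = 15+3 = 18
p=2,m=2: c = 18+4 = 22
p=2,m=3: c = 22+5 = 27
p=2,m=4: c = 27+6 = 33
p=3,m=0: c = 33+3 = 36
p=3,m=1: c = 36+4 = 40
p=3,m=2: c = 40+5 = 45
p=3,m=3: c = 45+6 = 51
p=3,m=4: c = 51+7 = 58
p=3,m=5: c = 58+8 = 66

66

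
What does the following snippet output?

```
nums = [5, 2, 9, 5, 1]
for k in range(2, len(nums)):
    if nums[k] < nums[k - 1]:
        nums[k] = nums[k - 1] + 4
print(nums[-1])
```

k=2: 9>=2, unchanged → [5, 2, 9, 5, 1]
k=3: 5<9, nums[3] = 9+4 = 13 → [5, 2, 9, 13, 1]
k=4: 1<13, nums[4] = 13+4 = 17 → [5, 2, 9, 13, 17]

17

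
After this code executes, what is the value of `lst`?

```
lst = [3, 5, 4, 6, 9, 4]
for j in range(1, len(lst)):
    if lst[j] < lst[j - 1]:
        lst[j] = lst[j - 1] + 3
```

j=1: 5>=3, unchanged → [3, 5, 4, 6, 9, 4]
j=2: 4<5, lst[2] = 5+3 = 8 → [3, 5, 8, 6, 9, 4]
j=3: 6<8, lst[3] = 8+3 = 11 → [3, 5, 8, 11, 9, 4]
j=4: 9<11, lst[4] = 11+3 = 14 → [3, 5, 8, 11, 14, 4]
j=5: 4<14, lst[5] = 14+3 = 17 → [3, 5, 8, 11, 14, 17]

[3, 5, 8, 11, 14, 17]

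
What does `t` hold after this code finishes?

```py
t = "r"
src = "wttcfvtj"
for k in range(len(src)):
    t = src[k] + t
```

'jtvfcttwr'

k=0: prepend 'w' → 'wr'
k=1: prepend 't' → 'twr'
k=2: prepend 't' → 'ttwr'
k=3: prepend 'c' → 'cttwr'
k=4: prepend 'f' → 'fcttwr'
k=5: prepend 'v' → 'vfcttwr'
k=6: prepend 't' → 'tvfcttwr'
k=7: prepend 'j' → 'jtvfcttwr'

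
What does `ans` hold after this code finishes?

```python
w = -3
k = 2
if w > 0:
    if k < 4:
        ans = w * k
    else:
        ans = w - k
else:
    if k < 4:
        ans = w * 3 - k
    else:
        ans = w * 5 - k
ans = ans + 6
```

-5

w=-3, k=2
w > 0 is False; k < 4 is True
→ ans = w * 3 - k = -11
ans = (-11)+6 = -5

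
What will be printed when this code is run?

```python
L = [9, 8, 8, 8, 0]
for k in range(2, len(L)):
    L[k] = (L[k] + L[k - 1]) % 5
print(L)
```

k=2: L[2] = (8+8)%5 = 1 → [9, 8, 1, 8, 0]
k=3: L[3] = (8+1)%5 = 4 → [9, 8, 1, 4, 0]
k=4: L[4] = (0+4)%5 = 4 → [9, 8, 1, 4, 4]

[9, 8, 1, 4, 4]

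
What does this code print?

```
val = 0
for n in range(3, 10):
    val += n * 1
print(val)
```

42

n=3: val = 0+3*1 = 3
n=4: val = 3+4*1 = 7
n=5: val = 7+5*1 = 12
n=6: val = 12+6*1 = 18
n=7: val = 18+7*1 = 25
n=8: val = 25+8*1 = 33
n=9: val = 33+9*1 = 42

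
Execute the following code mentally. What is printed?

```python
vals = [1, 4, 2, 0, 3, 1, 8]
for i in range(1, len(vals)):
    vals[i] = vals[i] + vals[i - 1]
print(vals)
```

i=1: vals[1] = 4+1 = 5 → [1, 5, 2, 0, 3, 1, 8]
i=2: vals[2] = 2+5 = 7 → [1, 5, 7, 0, 3, 1, 8]
i=3: vals[3] = 0+7 = 7 → [1, 5, 7, 7, 3, 1, 8]
i=4: vals[4] = 3+7 = 10 → [1, 5, 7, 7, 10, 1, 8]
i=5: vals[5] = 1+10 = 11 → [1, 5, 7, 7, 10, 11, 8]
i=6: vals[6] = 8+11 = 19 → [1, 5, 7, 7, 10, 11, 19]

[1, 5, 7, 7, 10, 11, 19]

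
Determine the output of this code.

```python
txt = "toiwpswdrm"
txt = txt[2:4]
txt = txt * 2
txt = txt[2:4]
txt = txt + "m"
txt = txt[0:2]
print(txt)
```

iw

slice [2:4] → 'iw'
repeat ×2 → 'iwiw'
slice [2:4] → 'iw'
+ 'm' → 'iwm'
slice [0:2] → 'iw'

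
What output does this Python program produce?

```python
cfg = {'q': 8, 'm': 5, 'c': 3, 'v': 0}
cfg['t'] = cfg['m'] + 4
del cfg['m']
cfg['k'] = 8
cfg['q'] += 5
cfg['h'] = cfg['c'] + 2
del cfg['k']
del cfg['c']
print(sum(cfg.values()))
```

27

cfg['t'] = cfg['m']+4 = 9 → {'q': 8, 'm': 5, 'c': 3, 'v': 0, 't': 9}
del 'm' → {'q': 8, 'c': 3, 'v': 0, 't': 9}
cfg['k'] = 8 → {'q': 8, 'c': 3, 'v': 0, 't': 9, 'k': 8}
cfg['q'] = 8+5 = 13 → {'q': 13, 'c': 3, 'v': 0, 't': 9, 'k': 8}
cfg['h'] = cfg['c']+2 = 5 → {'q': 13, 'c': 3, 'v': 0, 't': 9, 'k': 8, 'h': 5}
del 'k' → {'q': 13, 'c': 3, 'v': 0, 't': 9, 'h': 5}
del 'c' → {'q': 13, 'v': 0, 't': 9, 'h': 5}
sum of values = 27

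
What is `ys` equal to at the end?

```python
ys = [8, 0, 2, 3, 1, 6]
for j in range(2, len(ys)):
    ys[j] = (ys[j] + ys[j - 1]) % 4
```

j=2: ys[2] = (2+0)%4 = 2 → [8, 0, 2, 3, 1, 6]
j=3: ys[3] = (3+2)%4 = 1 → [8, 0, 2, 1, 1, 6]
j=4: ys[4] = (1+1)%4 = 2 → [8, 0, 2, 1, 2, 6]
j=5: ys[5] = (6+2)%4 = 0 → [8, 0, 2, 1, 2, 0]

[8, 0, 2, 1, 2, 0]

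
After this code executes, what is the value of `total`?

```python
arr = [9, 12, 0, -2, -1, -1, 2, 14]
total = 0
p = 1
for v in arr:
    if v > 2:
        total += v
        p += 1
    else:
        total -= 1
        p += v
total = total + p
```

32

v=9: >2, total = 0+9 = 9; p=2
v=12: >2, total = 9+12 = 21; p=3
v=0: not >2, total = 21-1 = 20; p=3
v=-2: not >2, total = 20-1 = 19; p=1
v=-1: not >2, total = 19-1 = 18; p=0
v=-1: not >2, total = 18-1 = 17; p=-1
v=2: not >2, total = 17-1 = 16; p=1
v=14: >2, total = 16+14 = 30; p=2
total+p = 30+2 = 32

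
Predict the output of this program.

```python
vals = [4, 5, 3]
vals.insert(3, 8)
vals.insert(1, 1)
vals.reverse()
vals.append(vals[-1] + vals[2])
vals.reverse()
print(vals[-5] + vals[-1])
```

12

insert 8 at 3 → [4, 5, 3, 8]
insert 1 at 1 → [4, 1, 5, 3, 8]
reverse → [8, 3, 5, 1, 4]
append vals[-1]+vals[2] = 4+5 = 9 → [8, 3, 5, 1, 4, 9]
reverse → [9, 4, 1, 5, 3, 8]
vals[-5]+vals[-1] = 4+8 = 12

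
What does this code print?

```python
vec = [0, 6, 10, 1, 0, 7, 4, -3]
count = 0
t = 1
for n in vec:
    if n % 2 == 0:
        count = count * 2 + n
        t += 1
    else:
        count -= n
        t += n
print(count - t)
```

n=0: even, count = 0*2+0 = 0; t=2
n=6: even, count = 0*2+6 = 6; t=3
n=10: even, count = 6*2+10 = 22; t=4
n=1: not even, count = 22-1 = 21; t=5
n=0: even, count = 21*2+0 = 42; t=6
n=7: not even, count = 42-7 = 35; t=13
n=4: even, count = 35*2+4 = 74; t=14
n=-3: not even, count = 74-(-3) = 77; t=11
count-t = 77-11 = 66

66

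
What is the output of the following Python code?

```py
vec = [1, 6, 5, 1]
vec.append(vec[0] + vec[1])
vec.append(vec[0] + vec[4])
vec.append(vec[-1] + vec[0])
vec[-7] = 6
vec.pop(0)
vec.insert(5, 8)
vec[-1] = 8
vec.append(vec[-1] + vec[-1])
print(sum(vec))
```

59

append vec[0]+vec[1] = 1+6 = 7 → [1, 6, 5, 1, 7]
append vec[0]+vec[4] = 1+7 = 8 → [1, 6, 5, 1, 7, 8]
append vec[-1]+vec[0] = 8+1 = 9 → [1, 6, 5, 1, 7, 8, 9]
vec[-7] = 6 → [6, 6, 5, 1, 7, 8, 9]
pop(0) removes 6 → [6, 5, 1, 7, 8, 9]
insert 8 at 5 → [6, 5, 1, 7, 8, 8, 9]
vec[-1] = 8 → [6, 5, 1, 7, 8, 8, 8]
append vec[-1]+vec[-1] = 8+8 = 16 → [6, 5, 1, 7, 8, 8, 8, 16]
sum = 59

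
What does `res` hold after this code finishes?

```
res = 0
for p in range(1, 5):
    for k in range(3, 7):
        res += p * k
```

p=1,k=3: res = 0+3 = 3
p=1,k=4: res = 3+4 = 7
p=1,k=5: res = 7+5 = 12
p=1,k=6: res = 12+6 = 18
p=2,k=3: res = 18+6 = 24
p=2,k=4: res = 24+8 = 32
p=2,k=5: res = 32+10 = 42
p=2,k=6: res = 42+12 = 54
p=3,k=3: res = 54+9 = 63
p=3,k=4: res = 63+12 = 75
p=3,k=5: res = 75+15 = 90
p=3,k=6: res = 90+18 = 108
p=4,k=3: res = 108+12 = 120
p=4,k=4: res = 120+16 = 136
p=4,k=5: res = 136+20 = 156
p=4,k=6: res = 156+24 = 180

180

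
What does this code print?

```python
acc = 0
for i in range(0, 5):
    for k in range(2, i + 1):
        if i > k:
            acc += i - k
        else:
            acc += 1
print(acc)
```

7

i=2,k=2: not 2>2, acc = 0+1 = 1
i=3,k=2: 3>2, acc = 1+1 = 2
i=3,k=3: not 3>3, acc = 2+1 = 3
i=4,k=2: 4>2, acc = 3+2 = 5
i=4,k=3: 4>3, acc = 5+1 = 6
i=4,k=4: not 4>4, acc = 6+1 = 7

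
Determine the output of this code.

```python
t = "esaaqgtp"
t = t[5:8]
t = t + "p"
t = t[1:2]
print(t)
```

t

slice [5:8] → 'gtp'
+ 'p' → 'gtpp'
slice [1:2] → 't'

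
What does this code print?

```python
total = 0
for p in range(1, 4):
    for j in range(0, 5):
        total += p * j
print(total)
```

60

p=1,j=0: total = 0+0 = 0
p=1,j=1: total = 0+1 = 1
p=1,j=2: total = 1+2 = 3
p=1,j=3: total = 3+3 = 6
p=1,j=4: total = 6+4 = 10
p=2,j=0: total = 10+0 = 10
p=2,j=1: total = 10+2 = 12
p=2,j=2: total = 12+4 = 16
p=2,j=3: total = 16+6 = 22
p=2,j=4: total = 22+8 = 30
p=3,j=0: total = 30+0 = 30
p=3,j=1: total = 30+3 = 33
p=3,j=2: total = 33+6 = 39
p=3,j=3: total = 39+9 = 48
p=3,j=4: total = 48+12 = 60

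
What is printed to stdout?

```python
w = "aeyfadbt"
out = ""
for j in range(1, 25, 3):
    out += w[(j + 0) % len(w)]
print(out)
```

eatydafb

j=1: add w[1]='e' → 'e'
j=4: add w[4]='a' → 'ea'
j=7: add w[7]='t' → 'eat'
j=10: add w[2]='y' → 'eaty'
j=13: add w[5]='d' → 'eatyd'
j=16: add w[0]='a' → 'eatyda'
j=19: add w[3]='f' → 'eatydaf'
j=22: add w[6]='b' → 'eatydafb'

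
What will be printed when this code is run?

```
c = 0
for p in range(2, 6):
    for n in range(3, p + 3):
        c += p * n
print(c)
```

247

p=2,n=3: c = 0+6 = 6
p=2,n=4: c = 6+8 = 14
p=3,n=3: c = 14+9 = 23
p=3,n=4: c = 23+12 = 35
p=3,n=5: c = 35+15 = 50
p=4,n=3: c = 50+12 = 62
p=4,n=4: c = 62+16 = 78
p=4,n=5: c = 78+20 = 98
p=4,n=6: c = 98+24 = 122
p=5,n=3: c = 122+15 = 137
p=5,n=4: c = 137+20 = 157
p=5,n=5: c = 157+25 = 182
p=5,n=6: c = 182+30 = 212
p=5,n=7: c = 212+35 = 247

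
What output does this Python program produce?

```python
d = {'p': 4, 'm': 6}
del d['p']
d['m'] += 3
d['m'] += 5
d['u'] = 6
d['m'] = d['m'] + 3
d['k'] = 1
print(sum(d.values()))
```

del 'p' → {'m': 6}
d['m'] = 6+3 = 9 → {'m': 9}
d['m'] = 9+5 = 14 → {'m': 14}
d['u'] = 6 → {'m': 14, 'u': 6}
d['m'] = d['m']+3 = 17 → {'m': 17, 'u': 6}
d['k'] = 1 → {'m': 17, 'u': 6, 'k': 1}
sum of values = 24

24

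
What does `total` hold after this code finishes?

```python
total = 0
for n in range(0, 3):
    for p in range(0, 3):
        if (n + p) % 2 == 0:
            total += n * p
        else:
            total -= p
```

1

n=0,p=0: even sum, total = 0+0 = 0
n=0,p=1: odd sum, total = 0-1 = -1
n=0,p=2: even sum, total = (-1)+0 = -1
n=1,p=0: odd sum, total = (-1)-0 = -1
n=1,p=1: even sum, total = (-1)+1 = 0
n=1,p=2: odd sum, total = 0-2 = -2
n=2,p=0: even sum, total = (-2)+0 = -2
n=2,p=1: odd sum, total = (-2)-1 = -3
n=2,p=2: even sum, total = (-3)+4 = 1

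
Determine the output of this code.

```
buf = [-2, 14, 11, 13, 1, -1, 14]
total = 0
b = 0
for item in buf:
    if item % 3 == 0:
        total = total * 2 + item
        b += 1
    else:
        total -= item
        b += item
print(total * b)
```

-2500

item=-2: not %3==0, total = 0-(-2) = 2; b=-2
item=14: not %3==0, total = 2-14 = -12; b=12
item=11: not %3==0, total = (-12)-11 = -23; b=23
item=13: not %3==0, total = (-23)-13 = -36; b=36
item=1: not %3==0, total = (-36)-1 = -37; b=37
item=-1: not %3==0, total = (-37)-(-1) = -36; b=36
item=14: not %3==0, total = (-36)-14 = -50; b=50
total*b = (-50)*50 = -2500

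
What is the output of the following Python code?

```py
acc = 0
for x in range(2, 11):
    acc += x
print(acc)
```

54

x=2: acc = 0+2 = 2
x=3: acc = 2+3 = 5
x=4: acc = 5+4 = 9
x=5: acc = 9+5 = 14
x=6: acc = 14+6 = 20
x=7: acc = 20+7 = 27
x=8: acc = 27+8 = 35
x=9: acc = 35+9 = 44
x=10: acc = 44+10 = 54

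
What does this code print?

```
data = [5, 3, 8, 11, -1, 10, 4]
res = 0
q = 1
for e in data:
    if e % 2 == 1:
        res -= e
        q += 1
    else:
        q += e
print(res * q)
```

e=5: odd, res = 0-5 = -5; q=2
e=3: odd, res = (-5)-3 = -8; q=3
e=8: not odd; q=11
e=11: odd, res = (-8)-11 = -19; q=12
e=-1: odd, res = (-19)-(-1) = -18; q=13
e=10: not odd; q=23
e=4: not odd; q=27
res*q = (-18)*27 = -486

-486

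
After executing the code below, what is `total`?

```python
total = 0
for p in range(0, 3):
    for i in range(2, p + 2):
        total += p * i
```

p=1,i=2: total = 0+2 = 2
p=2,i=2: total = 2+4 = 6
p=2,i=3: total = 6+6 = 12

12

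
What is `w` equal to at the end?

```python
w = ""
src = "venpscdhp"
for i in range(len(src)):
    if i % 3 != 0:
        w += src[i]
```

i=0: skip
i=1: add 'e' → 'e'
i=2: add 'n' → 'en'
i=3: skip
i=4: add 's' → 'ens'
i=5: add 'c' → 'ensc'
i=6: skip
i=7: add 'h' → 'ensch'
i=8: add 'p' → 'enschp'

'enschp'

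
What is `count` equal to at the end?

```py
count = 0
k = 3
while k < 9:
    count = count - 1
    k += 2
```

-3

k=3: count = 0-1 = -1
k=5: count = (-1)-1 = -2
k=7: count = (-2)-1 = -3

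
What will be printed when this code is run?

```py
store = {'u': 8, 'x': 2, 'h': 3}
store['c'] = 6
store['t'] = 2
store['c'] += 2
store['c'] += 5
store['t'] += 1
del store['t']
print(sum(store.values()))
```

26

store['c'] = 6 → {'u': 8, 'x': 2, 'h': 3, 'c': 6}
store['t'] = 2 → {'u': 8, 'x': 2, 'h': 3, 'c': 6, 't': 2}
store['c'] = 6+2 = 8 → {'u': 8, 'x': 2, 'h': 3, 'c': 8, 't': 2}
store['c'] = 8+5 = 13 → {'u': 8, 'x': 2, 'h': 3, 'c': 13, 't': 2}
store['t'] = 2+1 = 3 → {'u': 8, 'x': 2, 'h': 3, 'c': 13, 't': 3}
del 't' → {'u': 8, 'x': 2, 'h': 3, 'c': 13}
sum of values = 26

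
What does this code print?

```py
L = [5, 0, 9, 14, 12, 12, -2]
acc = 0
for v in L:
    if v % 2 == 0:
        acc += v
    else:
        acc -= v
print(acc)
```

22

v=5: not even, acc = 0-5 = -5
v=0: even, acc = (-5)+0 = -5
v=9: not even, acc = (-5)-9 = -14
v=14: even, acc = (-14)+14 = 0
v=12: even, acc = 0+12 = 12
v=12: even, acc = 12+12 = 24
v=-2: even, acc = 24+(-2) = 22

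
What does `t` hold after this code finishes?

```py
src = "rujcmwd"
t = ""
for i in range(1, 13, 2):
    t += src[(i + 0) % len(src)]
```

'ucwrjm'

i=1: add src[1]='u' → 'u'
i=3: add src[3]='c' → 'uc'
i=5: add src[5]='w' → 'ucw'
i=7: add src[0]='r' → 'ucwr'
i=9: add src[2]='j' → 'ucwrj'
i=11: add src[4]='m' → 'ucwrjm'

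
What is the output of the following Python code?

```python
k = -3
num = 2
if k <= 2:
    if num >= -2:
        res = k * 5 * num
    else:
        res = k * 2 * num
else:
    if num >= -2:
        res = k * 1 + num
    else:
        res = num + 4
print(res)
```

k=-3, num=2
k <= 2 is True; num >= -2 is True
→ res = k * 5 * num = -30

-30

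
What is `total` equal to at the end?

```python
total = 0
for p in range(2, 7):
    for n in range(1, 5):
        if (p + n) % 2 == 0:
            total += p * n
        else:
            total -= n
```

p=2,n=1: odd sum, total = 0-1 = -1
p=2,n=2: even sum, total = (-1)+4 = 3
p=2,n=3: odd sum, total = 3-3 = 0
p=2,n=4: even sum, total = 0+8 = 8
p=3,n=1: even sum, total = 8+3 = 11
p=3,n=2: odd sum, total = 11-2 = 9
p=3,n=3: even sum, total = 9+9 = 18
p=3,n=4: odd sum, total = 18-4 = 14
p=4,n=1: odd sum, total = 14-1 = 13
p=4,n=2: even sum, total = 13+8 = 21
p=4,n=3: odd sum, total = 21-3 = 18
p=4,n=4: even sum, total = 18+16 = 34
p=5,n=1: even sum, total = 34+5 = 39
p=5,n=2: odd sum, total = 39-2 = 37
p=5,n=3: even sum, total = 37+15 = 52
p=5,n=4: odd sum, total = 52-4 = 48
p=6,n=1: odd sum, total = 48-1 = 47
p=6,n=2: even sum, total = 47+12 = 59
p=6,n=3: odd sum, total = 59-3 = 56
p=6,n=4: even sum, total = 56+24 = 80

80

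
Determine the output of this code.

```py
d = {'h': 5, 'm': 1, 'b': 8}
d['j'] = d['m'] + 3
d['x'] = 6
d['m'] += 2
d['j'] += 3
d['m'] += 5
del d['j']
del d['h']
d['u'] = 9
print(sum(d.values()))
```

31

d['j'] = d['m']+3 = 4 → {'h': 5, 'm': 1, 'b': 8, 'j': 4}
d['x'] = 6 → {'h': 5, 'm': 1, 'b': 8, 'j': 4, 'x': 6}
d['m'] = 1+2 = 3 → {'h': 5, 'm': 3, 'b': 8, 'j': 4, 'x': 6}
d['j'] = 4+3 = 7 → {'h': 5, 'm': 3, 'b': 8, 'j': 7, 'x': 6}
d['m'] = 3+5 = 8 → {'h': 5, 'm': 8, 'b': 8, 'j': 7, 'x': 6}
del 'j' → {'h': 5, 'm': 8, 'b': 8, 'x': 6}
del 'h' → {'m': 8, 'b': 8, 'x': 6}
d['u'] = 9 → {'m': 8, 'b': 8, 'x': 6, 'u': 9}
sum of values = 31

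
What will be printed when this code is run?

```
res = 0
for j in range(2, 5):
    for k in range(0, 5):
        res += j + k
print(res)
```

j=2,k=0: res = 0+2 = 2
j=2,k=1: res = 2+3 = 5
j=2,k=2: res = 5+4 = 9
j=2,k=3: res = 9+5 = 14
j=2,k=4: res = 14+6 = 20
j=3,k=0: res = 20+3 = 23
j=3,k=1: res = 23+4 = 27
j=3,k=2: res = 27+5 = 32
j=3,k=3: res = 32+6 = 38
j=3,k=4: res = 38+7 = 45
j=4,k=0: res = 45+4 = 49
j=4,k=1: res = 49+5 = 54
j=4,k=2: res = 54+6 = 60
j=4,k=3: res = 60+7 = 67
j=4,k=4: res = 67+8 = 75

75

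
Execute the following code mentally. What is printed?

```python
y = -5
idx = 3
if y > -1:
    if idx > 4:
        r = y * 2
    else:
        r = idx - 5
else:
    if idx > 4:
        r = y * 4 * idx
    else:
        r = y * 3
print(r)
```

y=-5, idx=3
y > -1 is False; idx > 4 is False
→ r = y * 3 = -15

-15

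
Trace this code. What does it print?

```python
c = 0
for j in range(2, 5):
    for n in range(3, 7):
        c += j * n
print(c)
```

162

j=2,n=3: c = 0+6 = 6
j=2,n=4: c = 6+8 = 14
j=2,n=5: c = 14+10 = 24
j=2,n=6: c = 24+12 = 36
j=3,n=3: c = 36+9 = 45
j=3,n=4: c = 45+12 = 57
j=3,n=5: c = 57+15 = 72
j=3,n=6: c = 72+18 = 90
j=4,n=3: c = 90+12 = 102
j=4,n=4: c = 102+16 = 118
j=4,n=5: c = 118+20 = 138
j=4,n=6: c = 138+24 = 162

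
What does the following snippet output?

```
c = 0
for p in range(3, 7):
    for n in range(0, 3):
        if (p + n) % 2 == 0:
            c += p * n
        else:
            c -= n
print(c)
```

22

p=3,n=0: odd sum, c = 0-0 = 0
p=3,n=1: even sum, c = 0+3 = 3
p=3,n=2: odd sum, c = 3-2 = 1
p=4,n=0: even sum, c = 1+0 = 1
p=4,n=1: odd sum, c = 1-1 = 0
p=4,n=2: even sum, c = 0+8 = 8
p=5,n=0: odd sum, c = 8-0 = 8
p=5,n=1: even sum, c = 8+5 = 13
p=5,n=2: odd sum, c = 13-2 = 11
p=6,n=0: even sum, c = 11+0 = 11
p=6,n=1: odd sum, c = 11-1 = 10
p=6,n=2: even sum, c = 10+12 = 22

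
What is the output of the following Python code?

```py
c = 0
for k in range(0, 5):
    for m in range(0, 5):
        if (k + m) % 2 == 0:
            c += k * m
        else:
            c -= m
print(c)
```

k=0,m=0: even sum, c = 0+0 = 0
k=0,m=1: odd sum, c = 0-1 = -1
k=0,m=2: even sum, c = (-1)+0 = -1
k=0,m=3: odd sum, c = (-1)-3 = -4
k=0,m=4: even sum, c = (-4)+0 = -4
k=1,m=0: odd sum, c = (-4)-0 = -4
k=1,m=1: even sum, c = (-4)+1 = -3
k=1,m=2: odd sum, c = (-3)-2 = -5
k=1,m=3: even sum, c = (-5)+3 = -2
k=1,m=4: odd sum, c = (-2)-4 = -6
k=2,m=0: even sum, c = (-6)+0 = -6
k=2,m=1: odd sum, c = (-6)-1 = -7
k=2,m=2: even sum, c = (-7)+4 = -3
k=2,m=3: odd sum, c = (-3)-3 = -6
k=2,m=4: even sum, c = (-6)+8 = 2
k=3,m=0: odd sum, c = 2-0 = 2
k=3,m=1: even sum, c = 2+3 = 5
k=3,m=2: odd sum, c = 5-2 = 3
k=3,m=3: even sum, c = 3+9 = 12
k=3,m=4: odd sum, c = 12-4 = 8
k=4,m=0: even sum, c = 8+0 = 8
k=4,m=1: odd sum, c = 8-1 = 7
k=4,m=2: even sum, c = 7+8 = 15
k=4,m=3: odd sum, c = 15-3 = 12
k=4,m=4: even sum, c = 12+16 = 28

28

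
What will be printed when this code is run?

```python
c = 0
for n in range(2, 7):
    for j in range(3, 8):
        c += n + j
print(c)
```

225

n=2,j=3: c = 0+5 = 5
n=2,j=4: c = 5+6 = 11
n=2,j=5: c = 11+7 = 18
n=2,j=6: c = 18+8 = 26
n=2,j=7: c = 26+9 = 35
n=3,j=3: c = 35+6 = 41
n=3,j=4: c = 41+7 = 48
n=3,j=5: c = 48+8 = 56
n=3,j=6: c = 56+9 = 65
n=3,j=7: c = 65+10 = 75
n=4,j=3: c = 75+7 = 82
n=4,j=4: c = 82+8 = 90
n=4,j=5: c = 90+9 = 99
n=4,j=6: c = 99+10 = 109
n=4,j=7: c = 109+11 = 120
n=5,j=3: c = 120+8 = 128
n=5,j=4: c = 128+9 = 137
n=5,j=5: c = 137+10 = 147
n=5,j=6: c = 147+11 = 158
n=5,j=7: c = 158+12 = 170
n=6,j=3: c = 170+9 = 179
n=6,j=4: c = 179+10 = 189
n=6,j=5: c = 189+11 = 200
n=6,j=6: c = 200+12 = 212
n=6,j=7: c = 212+13 = 225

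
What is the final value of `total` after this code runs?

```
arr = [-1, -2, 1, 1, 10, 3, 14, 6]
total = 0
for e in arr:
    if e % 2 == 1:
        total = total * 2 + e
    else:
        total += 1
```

e=-1: odd, total = 0*2+(-1) = -1
e=-2: not odd, total = (-1)+1 = 0
e=1: odd, total = 0*2+1 = 1
e=1: odd, total = 1*2+1 = 3
e=10: not odd, total = 3+1 = 4
e=3: odd, total = 4*2+3 = 11
e=14: not odd, total = 11+1 = 12
e=6: not odd, total = 12+1 = 13

13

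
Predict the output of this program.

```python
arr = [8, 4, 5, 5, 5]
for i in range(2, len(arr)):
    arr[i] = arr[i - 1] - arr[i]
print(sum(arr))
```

i=2: arr[2] = 4-5 = -1 → [8, 4, -1, 5, 5]
i=3: arr[3] = (-1)-5 = -6 → [8, 4, -1, -6, 5]
i=4: arr[4] = (-6)-5 = -11 → [8, 4, -1, -6, -11]
sum = -6

-6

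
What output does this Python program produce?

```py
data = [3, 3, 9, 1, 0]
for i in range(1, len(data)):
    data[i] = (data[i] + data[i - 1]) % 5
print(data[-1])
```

i=1: data[1] = (3+3)%5 = 1 → [3, 1, 9, 1, 0]
i=2: data[2] = (9+1)%5 = 0 → [3, 1, 0, 1, 0]
i=3: data[3] = (1+0)%5 = 1 → [3, 1, 0, 1, 0]
i=4: data[4] = (0+1)%5 = 1 → [3, 1, 0, 1, 1]

1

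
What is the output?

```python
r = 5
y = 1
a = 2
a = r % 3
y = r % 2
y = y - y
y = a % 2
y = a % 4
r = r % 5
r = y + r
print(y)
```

2

a = 5%3 = 2
y = 5%2 = 1
y = 1-1 = 0
y = 2%2 = 0
y = 2%4 = 2
r = 5%5 = 0
r = 2+0 = 2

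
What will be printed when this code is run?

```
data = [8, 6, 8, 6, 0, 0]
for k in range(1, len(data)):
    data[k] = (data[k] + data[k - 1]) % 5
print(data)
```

k=1: data[1] = (6+8)%5 = 4 → [8, 4, 8, 6, 0, 0]
k=2: data[2] = (8+4)%5 = 2 → [8, 4, 2, 6, 0, 0]
k=3: data[3] = (6+2)%5 = 3 → [8, 4, 2, 3, 0, 0]
k=4: data[4] = (0+3)%5 = 3 → [8, 4, 2, 3, 3, 0]
k=5: data[5] = (0+3)%5 = 3 → [8, 4, 2, 3, 3, 3]

[8, 4, 2, 3, 3, 3]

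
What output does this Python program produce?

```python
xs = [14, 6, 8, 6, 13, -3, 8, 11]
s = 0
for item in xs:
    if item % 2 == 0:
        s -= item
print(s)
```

-42

item=14: even, s = 0-14 = -14
item=6: even, s = (-14)-6 = -20
item=8: even, s = (-20)-8 = -28
item=6: even, s = (-28)-6 = -34
item=13: not even
item=-3: not even
item=8: even, s = (-34)-8 = -42
item=11: not even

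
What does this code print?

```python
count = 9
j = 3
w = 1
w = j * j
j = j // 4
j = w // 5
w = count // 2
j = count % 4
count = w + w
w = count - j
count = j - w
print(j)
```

w = 3*3 = 9
j = 3//4 = 0
j = 9//5 = 1
w = 9//2 = 4
j = 9%4 = 1
count = 4+4 = 8
w = 8-1 = 7
count = 1-7 = -6

1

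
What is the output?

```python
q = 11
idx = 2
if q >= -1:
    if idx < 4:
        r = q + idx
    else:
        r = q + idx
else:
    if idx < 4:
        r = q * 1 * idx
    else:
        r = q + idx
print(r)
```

13

q=11, idx=2
q >= -1 is True; idx < 4 is True
→ r = q + idx = 13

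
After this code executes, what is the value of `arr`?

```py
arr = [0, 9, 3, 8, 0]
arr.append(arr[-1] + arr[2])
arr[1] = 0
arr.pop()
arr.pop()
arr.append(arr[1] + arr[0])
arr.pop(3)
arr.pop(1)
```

append arr[-1]+arr[2] = 0+3 = 3 → [0, 9, 3, 8, 0, 3]
arr[1] = 0 → [0, 0, 3, 8, 0, 3]
pop() removes 3 → [0, 0, 3, 8, 0]
pop() removes 0 → [0, 0, 3, 8]
append arr[1]+arr[0] = 0+0 = 0 → [0, 0, 3, 8, 0]
pop(3) removes 8 → [0, 0, 3, 0]
pop(1) removes 0 → [0, 3, 0]

[0, 3, 0]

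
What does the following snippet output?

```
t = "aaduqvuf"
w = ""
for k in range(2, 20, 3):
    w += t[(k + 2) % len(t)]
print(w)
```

k=2: add t[4]='q' → 'q'
k=5: add t[7]='f' → 'qf'
k=8: add t[2]='d' → 'qfd'
k=11: add t[5]='v' → 'qfdv'
k=14: add t[0]='a' → 'qfdva'
k=17: add t[3]='u' → 'qfdvau'

qfdvau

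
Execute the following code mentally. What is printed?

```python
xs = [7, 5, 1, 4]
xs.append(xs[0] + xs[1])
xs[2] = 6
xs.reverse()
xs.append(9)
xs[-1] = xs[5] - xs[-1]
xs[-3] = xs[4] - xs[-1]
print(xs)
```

append xs[0]+xs[1] = 7+5 = 12 → [7, 5, 1, 4, 12]
xs[2] = 6 → [7, 5, 6, 4, 12]
reverse → [12, 4, 6, 5, 7]
append 9 → [12, 4, 6, 5, 7, 9]
xs[-1] = xs[5]-xs[-1] = 9-9 = 0 → [12, 4, 6, 5, 7, 0]
xs[-3] = xs[4]-xs[-1] = 7-0 = 7 → [12, 4, 6, 7, 7, 0]

[12, 4, 6, 7, 7, 0]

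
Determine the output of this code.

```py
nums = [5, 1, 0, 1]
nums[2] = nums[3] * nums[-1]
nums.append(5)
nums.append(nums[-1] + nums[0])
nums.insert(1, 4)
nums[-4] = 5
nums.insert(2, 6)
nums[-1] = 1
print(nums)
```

nums[2] = nums[3]*nums[-1] = 1*1 = 1 → [5, 1, 1, 1]
append 5 → [5, 1, 1, 1, 5]
append nums[-1]+nums[0] = 5+5 = 10 → [5, 1, 1, 1, 5, 10]
insert 4 at 1 → [5, 4, 1, 1, 1, 5, 10]
nums[-4] = 5 → [5, 4, 1, 5, 1, 5, 10]
insert 6 at 2 → [5, 4, 6, 1, 5, 1, 5, 10]
nums[-1] = 1 → [5, 4, 6, 1, 5, 1, 5, 1]

[5, 4, 6, 1, 5, 1, 5, 1]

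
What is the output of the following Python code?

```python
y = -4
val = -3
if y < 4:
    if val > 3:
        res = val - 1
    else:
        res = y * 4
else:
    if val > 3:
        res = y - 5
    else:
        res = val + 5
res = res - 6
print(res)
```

y=-4, val=-3
y < 4 is True; val > 3 is False
→ res = y * 4 = -16
res = (-16)-6 = -22

-22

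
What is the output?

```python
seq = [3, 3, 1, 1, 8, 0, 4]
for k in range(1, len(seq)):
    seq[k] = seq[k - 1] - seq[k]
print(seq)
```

[3, 0, -1, -2, -10, -10, -14]

k=1: seq[1] = 3-3 = 0 → [3, 0, 1, 1, 8, 0, 4]
k=2: seq[2] = 0-1 = -1 → [3, 0, -1, 1, 8, 0, 4]
k=3: seq[3] = (-1)-1 = -2 → [3, 0, -1, -2, 8, 0, 4]
k=4: seq[4] = (-2)-8 = -10 → [3, 0, -1, -2, -10, 0, 4]
k=5: seq[5] = (-10)-0 = -10 → [3, 0, -1, -2, -10, -10, 4]
k=6: seq[6] = (-10)-4 = -14 → [3, 0, -1, -2, -10, -10, -14]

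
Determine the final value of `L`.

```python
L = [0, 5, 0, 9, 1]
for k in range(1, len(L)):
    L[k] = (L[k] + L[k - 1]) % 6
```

k=1: L[1] = (5+0)%6 = 5 → [0, 5, 0, 9, 1]
k=2: L[2] = (0+5)%6 = 5 → [0, 5, 5, 9, 1]
k=3: L[3] = (9+5)%6 = 2 → [0, 5, 5, 2, 1]
k=4: L[4] = (1+2)%6 = 3 → [0, 5, 5, 2, 3]

[0, 5, 5, 2, 3]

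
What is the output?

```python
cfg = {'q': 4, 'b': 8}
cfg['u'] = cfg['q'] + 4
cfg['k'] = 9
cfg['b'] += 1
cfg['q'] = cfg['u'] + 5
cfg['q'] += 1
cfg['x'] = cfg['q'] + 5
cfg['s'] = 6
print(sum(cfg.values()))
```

65

cfg['u'] = cfg['q']+4 = 8 → {'q': 4, 'b': 8, 'u': 8}
cfg['k'] = 9 → {'q': 4, 'b': 8, 'u': 8, 'k': 9}
cfg['b'] = 8+1 = 9 → {'q': 4, 'b': 9, 'u': 8, 'k': 9}
cfg['q'] = cfg['u']+5 = 13 → {'q': 13, 'b': 9, 'u': 8, 'k': 9}
cfg['q'] = 13+1 = 14 → {'q': 14, 'b': 9, 'u': 8, 'k': 9}
cfg['x'] = cfg['q']+5 = 19 → {'q': 14, 'b': 9, 'u': 8, 'k': 9, 'x': 19}
cfg['s'] = 6 → {'q': 14, 'b': 9, 'u': 8, 'k': 9, 'x': 19, 's': 6}
sum of values = 65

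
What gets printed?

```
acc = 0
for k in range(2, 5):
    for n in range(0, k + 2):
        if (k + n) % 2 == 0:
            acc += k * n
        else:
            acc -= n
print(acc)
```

k=2,n=0: even sum, acc = 0+0 = 0
k=2,n=1: odd sum, acc = 0-1 = -1
k=2,n=2: even sum, acc = (-1)+4 = 3
k=2,n=3: odd sum, acc = 3-3 = 0
k=3,n=0: odd sum, acc = 0-0 = 0
k=3,n=1: even sum, acc = 0+3 = 3
k=3,n=2: odd sum, acc = 3-2 = 1
k=3,n=3: even sum, acc = 1+9 = 10
k=3,n=4: odd sum, acc = 10-4 = 6
k=4,n=0: even sum, acc = 6+0 = 6
k=4,n=1: odd sum, acc = 6-1 = 5
k=4,n=2: even sum, acc = 5+8 = 13
k=4,n=3: odd sum, acc = 13-3 = 10
k=4,n=4: even sum, acc = 10+16 = 26
k=4,n=5: odd sum, acc = 26-5 = 21

21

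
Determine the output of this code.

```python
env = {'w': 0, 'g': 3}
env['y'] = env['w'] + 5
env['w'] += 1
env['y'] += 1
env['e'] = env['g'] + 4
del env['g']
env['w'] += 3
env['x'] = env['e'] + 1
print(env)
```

{'w': 4, 'y': 6, 'e': 7, 'x': 8}

env['y'] = env['w']+5 = 5 → {'w': 0, 'g': 3, 'y': 5}
env['w'] = 0+1 = 1 → {'w': 1, 'g': 3, 'y': 5}
env['y'] = 5+1 = 6 → {'w': 1, 'g': 3, 'y': 6}
env['e'] = env['g']+4 = 7 → {'w': 1, 'g': 3, 'y': 6, 'e': 7}
del 'g' → {'w': 1, 'y': 6, 'e': 7}
env['w'] = 1+3 = 4 → {'w': 4, 'y': 6, 'e': 7}
env['x'] = env['e']+1 = 8 → {'w': 4, 'y': 6, 'e': 7, 'x': 8}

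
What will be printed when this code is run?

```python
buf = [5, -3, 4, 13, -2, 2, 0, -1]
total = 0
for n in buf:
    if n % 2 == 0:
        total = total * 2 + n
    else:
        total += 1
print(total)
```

n=5: not even, total = 0+1 = 1
n=-3: not even, total = 1+1 = 2
n=4: even, total = 2*2+4 = 8
n=13: not even, total = 8+1 = 9
n=-2: even, total = 9*2+(-2) = 16
n=2: even, total = 16*2+2 = 34
n=0: even, total = 34*2+0 = 68
n=-1: not even, total = 68+1 = 69

69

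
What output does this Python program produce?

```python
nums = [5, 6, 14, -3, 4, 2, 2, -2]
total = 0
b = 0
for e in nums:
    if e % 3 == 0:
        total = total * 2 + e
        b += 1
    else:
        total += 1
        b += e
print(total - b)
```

-8

e=5: not %3==0, total = 0+1 = 1; b=5
e=6: %3==0, total = 1*2+6 = 8; b=6
e=14: not %3==0, total = 8+1 = 9; b=20
e=-3: %3==0, total = 9*2+(-3) = 15; b=21
e=4: not %3==0, total = 15+1 = 16; b=25
e=2: not %3==0, total = 16+1 = 17; b=27
e=2: not %3==0, total = 17+1 = 18; b=29
e=-2: not %3==0, total = 18+1 = 19; b=27
total-b = 19-27 = -8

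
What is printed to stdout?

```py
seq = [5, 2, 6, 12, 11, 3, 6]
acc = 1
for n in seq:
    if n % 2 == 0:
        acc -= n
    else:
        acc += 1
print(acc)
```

n=5: not even, acc = 1+1 = 2
n=2: even, acc = 2-2 = 0
n=6: even, acc = 0-6 = -6
n=12: even, acc = (-6)-12 = -18
n=11: not even, acc = (-18)+1 = -17
n=3: not even, acc = (-17)+1 = -16
n=6: even, acc = (-16)-6 = -22

-22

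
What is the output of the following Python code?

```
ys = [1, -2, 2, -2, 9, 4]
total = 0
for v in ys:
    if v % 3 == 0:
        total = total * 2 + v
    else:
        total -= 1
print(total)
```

0

v=1: not %3==0, total = 0-1 = -1
v=-2: not %3==0, total = (-1)-1 = -2
v=2: not %3==0, total = (-2)-1 = -3
v=-2: not %3==0, total = (-3)-1 = -4
v=9: %3==0, total = (-4)*2+9 = 1
v=4: not %3==0, total = 1-1 = 0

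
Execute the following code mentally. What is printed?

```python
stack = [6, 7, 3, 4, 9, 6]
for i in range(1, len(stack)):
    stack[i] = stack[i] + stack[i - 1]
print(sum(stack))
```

i=1: stack[1] = 7+6 = 13 → [6, 13, 3, 4, 9, 6]
i=2: stack[2] = 3+13 = 16 → [6, 13, 16, 4, 9, 6]
i=3: stack[3] = 4+16 = 20 → [6, 13, 16, 20, 9, 6]
i=4: stack[4] = 9+20 = 29 → [6, 13, 16, 20, 29, 6]
i=5: stack[5] = 6+29 = 35 → [6, 13, 16, 20, 29, 35]
sum = 119

119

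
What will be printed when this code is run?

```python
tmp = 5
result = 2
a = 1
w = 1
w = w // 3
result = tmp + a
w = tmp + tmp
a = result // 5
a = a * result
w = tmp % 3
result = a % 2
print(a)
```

6

w = 1//3 = 0
result = 5+1 = 6
w = 5+5 = 10
a = 6//5 = 1
a = 1*6 = 6
w = 5%3 = 2
result = 6%2 = 0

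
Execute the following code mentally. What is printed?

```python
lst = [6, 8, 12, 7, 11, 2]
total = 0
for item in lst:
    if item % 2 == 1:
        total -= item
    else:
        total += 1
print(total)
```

-14

item=6: not odd, total = 0+1 = 1
item=8: not odd, total = 1+1 = 2
item=12: not odd, total = 2+1 = 3
item=7: odd, total = 3-7 = -4
item=11: odd, total = (-4)-11 = -15
item=2: not odd, total = (-15)+1 = -14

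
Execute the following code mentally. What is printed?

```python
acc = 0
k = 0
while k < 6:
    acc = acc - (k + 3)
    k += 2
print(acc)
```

-15

k=0: acc = 0-3 = -3
k=2: acc = (-3)-5 = -8
k=4: acc = (-8)-7 = -15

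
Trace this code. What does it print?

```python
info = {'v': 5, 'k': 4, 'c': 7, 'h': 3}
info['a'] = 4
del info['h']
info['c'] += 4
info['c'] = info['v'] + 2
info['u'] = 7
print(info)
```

info['a'] = 4 → {'v': 5, 'k': 4, 'c': 7, 'h': 3, 'a': 4}
del 'h' → {'v': 5, 'k': 4, 'c': 7, 'a': 4}
info['c'] = 7+4 = 11 → {'v': 5, 'k': 4, 'c': 11, 'a': 4}
info['c'] = info['v']+2 = 7 → {'v': 5, 'k': 4, 'c': 7, 'a': 4}
info['u'] = 7 → {'v': 5, 'k': 4, 'c': 7, 'a': 4, 'u': 7}

{'v': 5, 'k': 4, 'c': 7, 'a': 4, 'u': 7}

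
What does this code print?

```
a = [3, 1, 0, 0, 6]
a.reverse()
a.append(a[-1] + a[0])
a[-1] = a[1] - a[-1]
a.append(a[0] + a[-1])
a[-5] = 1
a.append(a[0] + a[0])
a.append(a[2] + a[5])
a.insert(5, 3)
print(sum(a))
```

reverse → [6, 0, 0, 1, 3]
append a[-1]+a[0] = 3+6 = 9 → [6, 0, 0, 1, 3, 9]
a[-1] = a[1]-a[-1] = 0-9 = -9 → [6, 0, 0, 1, 3, -9]
append a[0]+a[-1] = 6+(-9) = -3 → [6, 0, 0, 1, 3, -9, -3]
a[-5] = 1 → [6, 0, 1, 1, 3, -9, -3]
append a[0]+a[0] = 6+6 = 12 → [6, 0, 1, 1, 3, -9, -3, 12]
append a[2]+a[5] = 1+(-9) = -8 → [6, 0, 1, 1, 3, -9, -3, 12, -8]
insert 3 at 5 → [6, 0, 1, 1, 3, 3, -9, -3, 12, -8]
sum = 6

6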